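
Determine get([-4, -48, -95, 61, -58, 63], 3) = 61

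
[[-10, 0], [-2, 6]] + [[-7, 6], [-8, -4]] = [[-17, 6], [-10, 2]]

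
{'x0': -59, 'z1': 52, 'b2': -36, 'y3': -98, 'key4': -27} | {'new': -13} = {'x0': -59, 'z1': 52, 'b2': -36, 'y3': -98, 'key4': -27, 'new': -13}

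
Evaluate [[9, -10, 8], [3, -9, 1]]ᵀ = [[9, 3], [-10, -9], [8, 1]]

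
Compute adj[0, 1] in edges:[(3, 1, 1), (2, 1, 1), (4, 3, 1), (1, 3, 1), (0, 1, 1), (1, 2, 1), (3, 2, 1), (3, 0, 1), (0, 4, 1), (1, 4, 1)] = 1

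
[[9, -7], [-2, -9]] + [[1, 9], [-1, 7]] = [[10, 2], [-3, -2]]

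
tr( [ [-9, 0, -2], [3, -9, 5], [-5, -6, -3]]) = -21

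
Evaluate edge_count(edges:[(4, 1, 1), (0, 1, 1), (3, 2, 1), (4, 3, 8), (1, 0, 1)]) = 5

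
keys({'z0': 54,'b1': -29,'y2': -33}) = ['z0', 'b1', 'y2']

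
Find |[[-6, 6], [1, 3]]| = (-6)*(3) - (6)*(1)
= -24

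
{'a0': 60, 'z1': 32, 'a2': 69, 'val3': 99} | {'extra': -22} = {'a0': 60, 'z1': 32, 'a2': 69, 'val3': 99, 'extra': -22}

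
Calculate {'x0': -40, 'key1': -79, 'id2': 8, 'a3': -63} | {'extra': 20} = {'x0': -40, 'key1': -79, 'id2': 8, 'a3': -63, 'extra': 20}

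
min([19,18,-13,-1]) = -13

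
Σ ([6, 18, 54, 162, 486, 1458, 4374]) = 6558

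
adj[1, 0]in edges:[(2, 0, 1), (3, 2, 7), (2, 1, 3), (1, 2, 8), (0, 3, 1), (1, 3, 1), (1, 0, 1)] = 1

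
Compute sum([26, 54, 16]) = 96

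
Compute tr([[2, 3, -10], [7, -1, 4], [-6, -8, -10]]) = diagonal: 2 + (-1) + (-10)
= -9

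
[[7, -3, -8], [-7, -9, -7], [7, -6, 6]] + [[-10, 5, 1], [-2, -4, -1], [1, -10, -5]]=[[-3, 2, -7], [-9, -13, -8], [8, -16, 1]]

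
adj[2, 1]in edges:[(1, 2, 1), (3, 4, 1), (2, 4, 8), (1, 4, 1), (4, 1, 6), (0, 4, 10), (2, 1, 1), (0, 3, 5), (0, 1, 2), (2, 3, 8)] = 1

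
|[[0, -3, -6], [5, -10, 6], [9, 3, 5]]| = -717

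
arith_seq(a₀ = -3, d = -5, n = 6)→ a_0 = -3 + 0*-5 = -3
a_1 = -3 + 1*-5 = -8
a_2 = -3 + 2*-5 = -13
...
= [-3, -8, -13, -18, -23, -28]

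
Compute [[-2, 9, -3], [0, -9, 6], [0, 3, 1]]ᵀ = [[-2, 0, 0], [9, -9, 3], [-3, 6, 1]]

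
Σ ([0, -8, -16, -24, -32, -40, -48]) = -168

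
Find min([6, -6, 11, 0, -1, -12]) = -12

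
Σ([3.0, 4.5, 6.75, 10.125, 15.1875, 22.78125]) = 62.34375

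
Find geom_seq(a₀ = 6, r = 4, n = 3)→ [6, 24, 96]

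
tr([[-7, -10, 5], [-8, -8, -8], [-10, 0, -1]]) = diagonal: (-7) + (-8) + (-1)
= -16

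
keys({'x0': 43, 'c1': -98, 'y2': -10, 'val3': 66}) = ['x0', 'c1', 'y2', 'val3']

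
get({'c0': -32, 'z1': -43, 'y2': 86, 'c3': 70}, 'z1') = -43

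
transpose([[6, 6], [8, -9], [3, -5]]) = [[6, 8, 3], [6, -9, -5]]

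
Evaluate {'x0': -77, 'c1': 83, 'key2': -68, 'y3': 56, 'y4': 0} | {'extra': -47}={'x0': -77, 'c1': 83, 'key2': -68, 'y3': 56, 'y4': 0, 'extra': -47}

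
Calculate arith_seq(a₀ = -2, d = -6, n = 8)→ a_0 = -2 + 0*-6 = -2
a_1 = -2 + 1*-6 = -8
a_2 = -2 + 2*-6 = -14
...
= [-2, -8, -14, -20, -26, -32, -38, -44]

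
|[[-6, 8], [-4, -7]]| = 74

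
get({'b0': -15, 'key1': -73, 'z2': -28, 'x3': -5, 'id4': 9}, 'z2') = -28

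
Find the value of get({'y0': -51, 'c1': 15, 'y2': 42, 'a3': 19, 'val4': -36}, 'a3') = 19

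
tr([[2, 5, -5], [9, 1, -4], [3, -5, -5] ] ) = -2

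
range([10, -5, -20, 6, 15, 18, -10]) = 38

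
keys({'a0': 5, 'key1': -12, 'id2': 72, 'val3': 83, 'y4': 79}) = ['a0', 'key1', 'id2', 'val3', 'y4']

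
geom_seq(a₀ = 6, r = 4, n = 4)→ [6, 24, 96, 384]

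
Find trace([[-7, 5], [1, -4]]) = diagonal: (-7) + (-4)
= -11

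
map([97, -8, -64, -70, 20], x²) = [9409, 64, 4096, 4900, 400]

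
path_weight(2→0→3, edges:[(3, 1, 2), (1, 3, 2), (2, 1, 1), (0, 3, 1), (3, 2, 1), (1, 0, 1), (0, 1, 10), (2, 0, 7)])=8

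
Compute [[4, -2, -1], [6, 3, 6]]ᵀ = [[4, 6], [-2, 3], [-1, 6]]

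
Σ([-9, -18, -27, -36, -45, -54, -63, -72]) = (-9) + (-18) + (-27) + (-36) + (-45) + (-54) + (-63) + (-72)
= -324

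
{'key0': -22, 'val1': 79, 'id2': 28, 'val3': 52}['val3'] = 52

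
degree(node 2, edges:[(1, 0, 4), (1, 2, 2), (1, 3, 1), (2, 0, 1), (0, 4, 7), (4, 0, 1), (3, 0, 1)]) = incident: (1,2), (2,0)
= 2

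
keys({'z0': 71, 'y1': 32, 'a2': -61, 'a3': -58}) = ['z0', 'y1', 'a2', 'a3']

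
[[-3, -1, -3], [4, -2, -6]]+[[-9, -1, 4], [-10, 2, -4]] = [[-12, -2, 1], [-6, 0, -10]]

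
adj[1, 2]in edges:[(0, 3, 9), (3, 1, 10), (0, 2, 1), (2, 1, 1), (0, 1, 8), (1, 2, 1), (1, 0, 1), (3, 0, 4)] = 1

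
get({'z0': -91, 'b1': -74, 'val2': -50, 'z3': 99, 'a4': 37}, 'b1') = -74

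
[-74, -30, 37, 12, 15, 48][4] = 15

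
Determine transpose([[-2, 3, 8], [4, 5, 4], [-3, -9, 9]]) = [[-2, 4, -3], [3, 5, -9], [8, 4, 9]]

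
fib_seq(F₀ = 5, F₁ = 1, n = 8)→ F_2 = F_1 + F_0 = 6
F_3 = F_2 + F_1 = 7
F_4 = F_3 + F_2 = 13
...
= [5, 1, 6, 7, 13, 20, 33, 53]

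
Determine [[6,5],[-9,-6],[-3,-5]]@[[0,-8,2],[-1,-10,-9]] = C[0][0] = (6)*(0) + (5)*(-1) = -5
C[0][1] = (6)*(-8) + (5)*(-10) = -98
C[0][2] = (6)*(2) + (5)*(-9) = -33
C[1][0] = (-9)*(0) + (-6)*(-1) = 6
C[1][1] = (-9)*(-8) + (-6)*(-10) = 132
C[1][2] = (-9)*(2) + (-6)*(-9) = 36
... (3 more cells)
= [[-5, -98, -33], [6, 132, 36], [5, 74, 39]]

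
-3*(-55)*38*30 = 188100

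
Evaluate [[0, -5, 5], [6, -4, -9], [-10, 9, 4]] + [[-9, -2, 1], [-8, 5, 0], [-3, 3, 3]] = [[-9, -7, 6], [-2, 1, -9], [-13, 12, 7]]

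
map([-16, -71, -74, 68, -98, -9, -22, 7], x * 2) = [-32, -142, -148, 136, -196, -18, -44, 14]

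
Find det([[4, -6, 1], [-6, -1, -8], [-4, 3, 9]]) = (1)*(4)*det([[-1, -8], [3, 9]]) + (-1)*(-6)*det([[-6, -8], [-4, 9]]) + (1)*(1)*det([[-6, -1], [-4, 3]])
= 60 + -516 + -22
= -478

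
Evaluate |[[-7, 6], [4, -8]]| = (-7)*(-8) - (6)*(4)
= 32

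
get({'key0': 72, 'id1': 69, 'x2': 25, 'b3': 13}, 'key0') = 72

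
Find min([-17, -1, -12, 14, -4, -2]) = -17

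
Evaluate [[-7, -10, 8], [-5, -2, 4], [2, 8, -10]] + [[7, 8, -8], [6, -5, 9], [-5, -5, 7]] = [[0, -2, 0], [1, -7, 13], [-3, 3, -3]]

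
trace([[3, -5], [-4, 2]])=5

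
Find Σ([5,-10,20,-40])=-25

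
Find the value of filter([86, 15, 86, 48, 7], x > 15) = keep x where x > 15: 86✓, 15✗, 86✓, 48✓, 7✗
= [86, 86, 48]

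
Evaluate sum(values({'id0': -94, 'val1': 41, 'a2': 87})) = 34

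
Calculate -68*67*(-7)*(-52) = -1658384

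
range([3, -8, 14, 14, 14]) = 22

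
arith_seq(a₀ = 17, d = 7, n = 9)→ a_0 = 17 + 0*7 = 17
a_1 = 17 + 1*7 = 24
a_2 = 17 + 2*7 = 31
...
= [17, 24, 31, 38, 45, 52, 59, 66, 73]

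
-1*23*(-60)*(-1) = -1380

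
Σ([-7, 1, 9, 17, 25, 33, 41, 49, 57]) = (-7) + 1 + 9 + 17 + 25 + 33 + 41 + 49 + 57
= 225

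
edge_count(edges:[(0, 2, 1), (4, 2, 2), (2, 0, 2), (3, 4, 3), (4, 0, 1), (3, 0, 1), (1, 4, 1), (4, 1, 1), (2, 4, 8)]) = 9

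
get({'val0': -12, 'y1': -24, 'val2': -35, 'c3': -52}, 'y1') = -24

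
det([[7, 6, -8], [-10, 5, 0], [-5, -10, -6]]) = (1)*(7)*det([[5, 0], [-10, -6]]) + (-1)*(6)*det([[-10, 0], [-5, -6]]) + (1)*(-8)*det([[-10, 5], [-5, -10]])
= -210 + -360 + -1000
= -1570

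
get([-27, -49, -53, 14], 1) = -49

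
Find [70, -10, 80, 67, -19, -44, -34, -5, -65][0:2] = [70, -10]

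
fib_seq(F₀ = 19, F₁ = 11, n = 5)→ [19, 11, 30, 41, 71]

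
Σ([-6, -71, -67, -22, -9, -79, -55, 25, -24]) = -308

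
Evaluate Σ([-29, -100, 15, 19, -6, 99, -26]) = (-29) + (-100) + 15 + 19 + (-6) + 99 + (-26)
= -28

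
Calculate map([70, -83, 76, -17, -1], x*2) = 70*2=140, -83*2=-166, 76*2=152, -17*2=-34, -1*2=-2
= [140, -166, 152, -34, -2]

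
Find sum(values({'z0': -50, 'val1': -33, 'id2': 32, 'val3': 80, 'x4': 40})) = 69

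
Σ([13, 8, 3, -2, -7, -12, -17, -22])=13 + 8 + 3 + (-2) + (-7) + (-12) + (-17) + (-22)
= -36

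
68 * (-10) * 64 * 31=-1349120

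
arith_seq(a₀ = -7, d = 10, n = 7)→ a_0 = -7 + 0*10 = -7
a_1 = -7 + 1*10 = 3
a_2 = -7 + 2*10 = 13
...
= [-7, 3, 13, 23, 33, 43, 53]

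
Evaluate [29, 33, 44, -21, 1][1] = 33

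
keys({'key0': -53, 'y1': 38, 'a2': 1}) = ['key0', 'y1', 'a2']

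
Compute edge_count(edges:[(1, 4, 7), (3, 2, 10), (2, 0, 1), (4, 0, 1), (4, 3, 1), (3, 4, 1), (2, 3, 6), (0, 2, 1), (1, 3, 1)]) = 9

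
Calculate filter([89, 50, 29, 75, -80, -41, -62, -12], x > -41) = keep x where x > -41: 89✓, 50✓, 29✓, 75✓, -80✗, -41✗, -62✗, -12✓
= [89, 50, 29, 75, -12]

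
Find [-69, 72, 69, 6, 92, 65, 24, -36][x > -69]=[72, 69, 6, 92, 65, 24, -36]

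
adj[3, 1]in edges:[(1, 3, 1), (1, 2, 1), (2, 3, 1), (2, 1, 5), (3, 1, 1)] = 1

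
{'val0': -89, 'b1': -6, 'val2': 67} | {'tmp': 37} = {'val0': -89, 'b1': -6, 'val2': 67, 'tmp': 37}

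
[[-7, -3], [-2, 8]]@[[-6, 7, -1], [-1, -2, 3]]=[[45, -43, -2], [4, -30, 26]]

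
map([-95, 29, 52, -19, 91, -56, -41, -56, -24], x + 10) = [-85, 39, 62, -9, 101, -46, -31, -46, -14]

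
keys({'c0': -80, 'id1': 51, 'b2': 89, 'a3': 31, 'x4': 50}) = ['c0', 'id1', 'b2', 'a3', 'x4']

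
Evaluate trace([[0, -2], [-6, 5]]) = 5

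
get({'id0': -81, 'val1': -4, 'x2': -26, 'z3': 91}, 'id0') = -81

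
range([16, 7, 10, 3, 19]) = 16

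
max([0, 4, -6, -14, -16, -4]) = 4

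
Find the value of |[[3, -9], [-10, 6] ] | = (3)*(6) - (-9)*(-10)
= -72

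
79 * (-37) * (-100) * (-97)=-28353100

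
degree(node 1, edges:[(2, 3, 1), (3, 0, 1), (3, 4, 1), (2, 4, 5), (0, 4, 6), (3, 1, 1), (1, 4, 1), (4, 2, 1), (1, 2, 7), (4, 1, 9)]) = 4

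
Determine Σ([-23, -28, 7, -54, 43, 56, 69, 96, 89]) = 255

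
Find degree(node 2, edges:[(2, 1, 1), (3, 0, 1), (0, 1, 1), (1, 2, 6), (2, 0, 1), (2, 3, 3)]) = 4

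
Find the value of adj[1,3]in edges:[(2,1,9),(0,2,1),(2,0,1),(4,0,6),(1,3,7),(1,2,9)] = 7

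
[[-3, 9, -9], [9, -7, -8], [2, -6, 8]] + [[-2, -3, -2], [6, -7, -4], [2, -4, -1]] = [[-5, 6, -11], [15, -14, -12], [4, -10, 7]]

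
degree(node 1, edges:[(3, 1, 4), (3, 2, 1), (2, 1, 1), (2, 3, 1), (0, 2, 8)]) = incident: (3,1), (2,1)
= 2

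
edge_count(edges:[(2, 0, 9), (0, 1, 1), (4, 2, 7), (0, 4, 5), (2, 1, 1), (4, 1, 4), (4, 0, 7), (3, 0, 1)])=8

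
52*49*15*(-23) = -879060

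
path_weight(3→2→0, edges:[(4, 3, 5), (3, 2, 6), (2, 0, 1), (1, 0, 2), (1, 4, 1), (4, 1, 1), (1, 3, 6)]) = w(3→2)=6 + w(2→0)=1
= 7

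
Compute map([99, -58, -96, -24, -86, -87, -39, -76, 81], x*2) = 99*2=198, -58*2=-116, -96*2=-192, -24*2=-48, -86*2=-172, -87*2=-174, -39*2=-78, -76*2=-152, 81*2=162
= [198, -116, -192, -48, -172, -174, -78, -152, 162]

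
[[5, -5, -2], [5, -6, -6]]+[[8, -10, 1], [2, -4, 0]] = [[13, -15, -1], [7, -10, -6]]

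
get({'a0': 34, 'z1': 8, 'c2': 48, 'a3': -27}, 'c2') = 48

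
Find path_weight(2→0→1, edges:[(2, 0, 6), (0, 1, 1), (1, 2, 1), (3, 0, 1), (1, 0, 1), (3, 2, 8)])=7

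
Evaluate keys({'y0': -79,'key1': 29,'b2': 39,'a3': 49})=['y0', 'key1', 'b2', 'a3']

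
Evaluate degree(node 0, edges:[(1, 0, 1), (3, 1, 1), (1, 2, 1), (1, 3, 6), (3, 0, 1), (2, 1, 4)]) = 2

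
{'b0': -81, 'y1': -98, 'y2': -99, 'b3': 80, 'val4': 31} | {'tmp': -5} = {'b0': -81, 'y1': -98, 'y2': -99, 'b3': 80, 'val4': 31, 'tmp': -5}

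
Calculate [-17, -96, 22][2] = 22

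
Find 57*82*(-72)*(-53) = 17835984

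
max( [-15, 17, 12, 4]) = 17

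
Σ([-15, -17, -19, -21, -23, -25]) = -120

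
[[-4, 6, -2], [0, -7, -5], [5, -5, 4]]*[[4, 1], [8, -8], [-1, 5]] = C[0][0] = (-4)*(4) + (6)*(8) + (-2)*(-1) = 34
C[0][1] = (-4)*(1) + (6)*(-8) + (-2)*(5) = -62
C[1][0] = (0)*(4) + (-7)*(8) + (-5)*(-1) = -51
C[1][1] = (0)*(1) + (-7)*(-8) + (-5)*(5) = 31
C[2][0] = (5)*(4) + (-5)*(8) + (4)*(-1) = -24
C[2][1] = (5)*(1) + (-5)*(-8) + (4)*(5) = 65
= [[34, -62], [-51, 31], [-24, 65]]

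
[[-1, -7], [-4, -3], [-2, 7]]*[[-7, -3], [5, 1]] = [[-28, -4], [13, 9], [49, 13]]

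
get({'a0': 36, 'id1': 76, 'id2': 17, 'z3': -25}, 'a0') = 36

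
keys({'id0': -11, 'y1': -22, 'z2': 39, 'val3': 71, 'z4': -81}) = ['id0', 'y1', 'z2', 'val3', 'z4']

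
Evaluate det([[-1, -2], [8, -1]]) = 17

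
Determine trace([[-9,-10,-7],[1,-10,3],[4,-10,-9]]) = diagonal: (-9) + (-10) + (-9)
= -28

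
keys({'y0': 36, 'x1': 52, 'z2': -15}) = ['y0', 'x1', 'z2']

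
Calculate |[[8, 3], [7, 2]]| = (8)*(2) - (3)*(7)
= -5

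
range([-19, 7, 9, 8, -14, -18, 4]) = 28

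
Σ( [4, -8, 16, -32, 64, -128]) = -84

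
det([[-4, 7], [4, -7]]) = (-4)*(-7) - (7)*(4)
= 0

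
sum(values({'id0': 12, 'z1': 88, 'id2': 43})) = 143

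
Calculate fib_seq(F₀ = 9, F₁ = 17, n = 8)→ [9, 17, 26, 43, 69, 112, 181, 293]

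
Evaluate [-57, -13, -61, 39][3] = 39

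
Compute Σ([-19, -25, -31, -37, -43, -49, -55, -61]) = (-19) + (-25) + (-31) + (-37) + (-43) + (-49) + (-55) + (-61)
= -320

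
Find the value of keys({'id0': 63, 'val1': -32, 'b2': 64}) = ['id0', 'val1', 'b2']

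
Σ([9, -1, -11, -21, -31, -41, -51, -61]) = -208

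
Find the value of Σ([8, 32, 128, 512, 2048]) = 8 + 32 + 128 + 512 + 2048
= 2728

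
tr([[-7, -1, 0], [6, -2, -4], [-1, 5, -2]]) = diagonal: (-7) + (-2) + (-2)
= -11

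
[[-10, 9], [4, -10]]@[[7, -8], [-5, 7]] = C[0][0] = (-10)*(7) + (9)*(-5) = -115
C[0][1] = (-10)*(-8) + (9)*(7) = 143
C[1][0] = (4)*(7) + (-10)*(-5) = 78
C[1][1] = (4)*(-8) + (-10)*(7) = -102
= [[-115, 143], [78, -102]]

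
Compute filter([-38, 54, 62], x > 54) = [62]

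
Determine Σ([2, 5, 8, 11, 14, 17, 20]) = 2 + 5 + 8 + 11 + 14 + 17 + 20
= 77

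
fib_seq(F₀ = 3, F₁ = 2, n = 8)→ F_2 = F_1 + F_0 = 5
F_3 = F_2 + F_1 = 7
F_4 = F_3 + F_2 = 12
...
= [3, 2, 5, 7, 12, 19, 31, 50]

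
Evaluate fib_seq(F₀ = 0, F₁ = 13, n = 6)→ F_2 = F_1 + F_0 = 13
F_3 = F_2 + F_1 = 26
F_4 = F_3 + F_2 = 39
...
= [0, 13, 13, 26, 39, 65]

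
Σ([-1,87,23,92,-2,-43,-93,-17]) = 46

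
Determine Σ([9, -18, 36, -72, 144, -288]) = -189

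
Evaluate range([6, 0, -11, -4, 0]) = 17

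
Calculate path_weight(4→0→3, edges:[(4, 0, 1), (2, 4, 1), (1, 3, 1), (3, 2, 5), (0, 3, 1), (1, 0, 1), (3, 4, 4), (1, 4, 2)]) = w(4→0)=1 + w(0→3)=1
= 2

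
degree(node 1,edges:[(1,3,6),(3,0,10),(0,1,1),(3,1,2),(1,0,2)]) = 4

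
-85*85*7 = -50575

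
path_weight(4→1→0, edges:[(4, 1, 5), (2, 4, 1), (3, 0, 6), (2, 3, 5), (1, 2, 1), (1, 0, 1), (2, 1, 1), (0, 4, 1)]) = 6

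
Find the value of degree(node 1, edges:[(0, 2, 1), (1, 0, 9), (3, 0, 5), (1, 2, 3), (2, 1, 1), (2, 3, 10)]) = 3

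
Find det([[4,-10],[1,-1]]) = 6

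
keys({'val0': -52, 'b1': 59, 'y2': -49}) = ['val0', 'b1', 'y2']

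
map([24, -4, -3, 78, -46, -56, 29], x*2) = 24*2=48, -4*2=-8, -3*2=-6, 78*2=156, -46*2=-92, -56*2=-112, 29*2=58
= [48, -8, -6, 156, -92, -112, 58]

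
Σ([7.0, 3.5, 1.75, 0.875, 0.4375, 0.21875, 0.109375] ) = 7.0 + 3.5 + 1.75 + 0.875 + 0.4375 + 0.21875 + 0.109375
= 13.890625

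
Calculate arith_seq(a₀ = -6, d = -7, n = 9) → a_0 = -6 + 0*-7 = -6
a_1 = -6 + 1*-7 = -13
a_2 = -6 + 2*-7 = -20
...
= [-6, -13, -20, -27, -34, -41, -48, -55, -62]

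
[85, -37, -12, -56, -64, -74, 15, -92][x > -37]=keep x where x > -37: 85✓, -37✗, -12✓, -56✗, -64✗, -74✗, 15✓, -92✗
= [85, -12, 15]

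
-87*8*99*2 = -137808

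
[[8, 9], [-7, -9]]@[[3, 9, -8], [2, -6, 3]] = C[0][0] = (8)*(3) + (9)*(2) = 42
C[0][1] = (8)*(9) + (9)*(-6) = 18
C[0][2] = (8)*(-8) + (9)*(3) = -37
C[1][0] = (-7)*(3) + (-9)*(2) = -39
C[1][1] = (-7)*(9) + (-9)*(-6) = -9
C[1][2] = (-7)*(-8) + (-9)*(3) = 29
= [[42, 18, -37], [-39, -9, 29]]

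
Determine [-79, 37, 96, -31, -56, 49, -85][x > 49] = keep x where x > 49: -79✗, 37✗, 96✓, -31✗, -56✗, 49✗, -85✗
= [96]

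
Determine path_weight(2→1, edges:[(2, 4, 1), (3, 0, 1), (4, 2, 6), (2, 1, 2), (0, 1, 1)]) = 2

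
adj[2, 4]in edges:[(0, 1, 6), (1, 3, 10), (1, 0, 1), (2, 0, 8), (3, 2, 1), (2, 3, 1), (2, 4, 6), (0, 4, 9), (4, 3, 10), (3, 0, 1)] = 6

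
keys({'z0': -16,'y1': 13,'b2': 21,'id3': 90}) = ['z0', 'y1', 'b2', 'id3']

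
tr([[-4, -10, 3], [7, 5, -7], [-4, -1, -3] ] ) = -2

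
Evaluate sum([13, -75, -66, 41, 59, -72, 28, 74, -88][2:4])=-25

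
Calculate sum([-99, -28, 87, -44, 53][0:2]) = -127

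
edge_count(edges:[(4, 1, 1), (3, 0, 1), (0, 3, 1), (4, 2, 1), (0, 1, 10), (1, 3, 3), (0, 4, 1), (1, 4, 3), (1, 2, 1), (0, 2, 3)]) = 10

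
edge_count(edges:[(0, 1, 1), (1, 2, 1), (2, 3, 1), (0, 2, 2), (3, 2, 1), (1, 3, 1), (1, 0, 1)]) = 7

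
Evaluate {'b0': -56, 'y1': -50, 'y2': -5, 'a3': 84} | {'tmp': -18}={'b0': -56, 'y1': -50, 'y2': -5, 'a3': 84, 'tmp': -18}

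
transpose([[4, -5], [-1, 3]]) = [[4, -1], [-5, 3]]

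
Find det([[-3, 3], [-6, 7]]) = (-3)*(7) - (3)*(-6)
= -3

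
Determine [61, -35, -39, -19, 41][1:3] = [-35, -39]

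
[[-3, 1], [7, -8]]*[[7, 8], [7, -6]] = C[0][0] = (-3)*(7) + (1)*(7) = -14
C[0][1] = (-3)*(8) + (1)*(-6) = -30
C[1][0] = (7)*(7) + (-8)*(7) = -7
C[1][1] = (7)*(8) + (-8)*(-6) = 104
= [[-14, -30], [-7, 104]]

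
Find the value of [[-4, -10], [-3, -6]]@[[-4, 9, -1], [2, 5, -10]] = C[0][0] = (-4)*(-4) + (-10)*(2) = -4
C[0][1] = (-4)*(9) + (-10)*(5) = -86
C[0][2] = (-4)*(-1) + (-10)*(-10) = 104
C[1][0] = (-3)*(-4) + (-6)*(2) = 0
C[1][1] = (-3)*(9) + (-6)*(5) = -57
C[1][2] = (-3)*(-1) + (-6)*(-10) = 63
= [[-4, -86, 104], [0, -57, 63]]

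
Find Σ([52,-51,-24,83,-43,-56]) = -39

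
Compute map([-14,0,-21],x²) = [196, 0, 441]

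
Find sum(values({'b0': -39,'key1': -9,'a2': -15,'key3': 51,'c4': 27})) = 15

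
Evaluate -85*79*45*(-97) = 29310975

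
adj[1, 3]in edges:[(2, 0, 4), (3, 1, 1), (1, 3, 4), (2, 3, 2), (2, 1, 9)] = 4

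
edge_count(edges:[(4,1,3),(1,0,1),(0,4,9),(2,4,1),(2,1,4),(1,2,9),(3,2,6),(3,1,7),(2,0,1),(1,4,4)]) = 10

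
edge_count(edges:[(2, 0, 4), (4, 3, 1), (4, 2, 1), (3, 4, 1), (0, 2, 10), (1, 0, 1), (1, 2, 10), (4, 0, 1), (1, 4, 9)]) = 9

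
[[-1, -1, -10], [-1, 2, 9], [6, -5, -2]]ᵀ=[[-1, -1, 6], [-1, 2, -5], [-10, 9, -2]]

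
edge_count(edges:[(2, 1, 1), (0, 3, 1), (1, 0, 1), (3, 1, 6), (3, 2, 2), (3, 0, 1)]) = 6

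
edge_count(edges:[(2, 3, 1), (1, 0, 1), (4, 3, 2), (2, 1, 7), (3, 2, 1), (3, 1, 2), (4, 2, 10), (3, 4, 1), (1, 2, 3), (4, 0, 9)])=10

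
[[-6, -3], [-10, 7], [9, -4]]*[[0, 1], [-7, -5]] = C[0][0] = (-6)*(0) + (-3)*(-7) = 21
C[0][1] = (-6)*(1) + (-3)*(-5) = 9
C[1][0] = (-10)*(0) + (7)*(-7) = -49
C[1][1] = (-10)*(1) + (7)*(-5) = -45
C[2][0] = (9)*(0) + (-4)*(-7) = 28
C[2][1] = (9)*(1) + (-4)*(-5) = 29
= [[21, 9], [-49, -45], [28, 29]]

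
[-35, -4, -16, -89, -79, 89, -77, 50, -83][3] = -89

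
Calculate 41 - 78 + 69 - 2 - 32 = -2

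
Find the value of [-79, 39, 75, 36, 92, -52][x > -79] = keep x where x > -79: -79✗, 39✓, 75✓, 36✓, 92✓, -52✓
= [39, 75, 36, 92, -52]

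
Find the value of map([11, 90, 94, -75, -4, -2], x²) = (11)²=121, (90)²=8100, (94)²=8836, (-75)²=5625, (-4)²=16, (-2)²=4
= [121, 8100, 8836, 5625, 16, 4]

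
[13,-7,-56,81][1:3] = [-7, -56]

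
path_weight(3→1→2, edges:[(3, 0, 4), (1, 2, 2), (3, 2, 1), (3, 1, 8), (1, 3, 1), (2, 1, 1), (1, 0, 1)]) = w(3→1)=8 + w(1→2)=2
= 10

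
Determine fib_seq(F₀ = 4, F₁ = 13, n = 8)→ [4, 13, 17, 30, 47, 77, 124, 201]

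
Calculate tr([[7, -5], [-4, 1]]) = diagonal: 7 + 1
= 8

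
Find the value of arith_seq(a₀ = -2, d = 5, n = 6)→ [-2, 3, 8, 13, 18, 23]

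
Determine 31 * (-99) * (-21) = 64449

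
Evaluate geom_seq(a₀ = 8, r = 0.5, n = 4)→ a_0 = 8*0.5^0 = 8.0
a_1 = 8*0.5^1 = 4.0
a_2 = 8*0.5^2 = 2.0
...
= [8.0, 4.0, 2.0, 1.0]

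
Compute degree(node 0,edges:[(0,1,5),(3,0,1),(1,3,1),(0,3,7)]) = 3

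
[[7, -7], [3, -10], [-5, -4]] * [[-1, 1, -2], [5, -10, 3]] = [[-42, 77, -35], [-53, 103, -36], [-15, 35, -2]]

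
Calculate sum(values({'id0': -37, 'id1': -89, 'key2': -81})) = -207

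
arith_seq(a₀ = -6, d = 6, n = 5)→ a_0 = -6 + 0*6 = -6
a_1 = -6 + 1*6 = 0
a_2 = -6 + 2*6 = 6
...
= [-6, 0, 6, 12, 18]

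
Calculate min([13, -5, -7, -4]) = -7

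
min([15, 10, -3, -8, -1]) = -8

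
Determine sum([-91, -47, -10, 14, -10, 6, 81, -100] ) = (-91) + (-47) + (-10) + 14 + (-10) + 6 + 81 + (-100)
= -157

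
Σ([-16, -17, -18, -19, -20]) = -90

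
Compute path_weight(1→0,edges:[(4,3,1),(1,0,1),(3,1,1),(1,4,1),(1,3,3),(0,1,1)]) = 1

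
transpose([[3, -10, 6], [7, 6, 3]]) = [[3, 7], [-10, 6], [6, 3]]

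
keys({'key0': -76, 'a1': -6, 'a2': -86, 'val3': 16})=['key0', 'a1', 'a2', 'val3']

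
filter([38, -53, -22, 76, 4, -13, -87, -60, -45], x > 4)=[38, 76]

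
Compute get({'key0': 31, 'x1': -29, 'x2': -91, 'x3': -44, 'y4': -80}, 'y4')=-80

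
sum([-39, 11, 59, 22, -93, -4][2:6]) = slice → [59, 22, -93, -4]
59 + 22 + (-93) + (-4)
= -16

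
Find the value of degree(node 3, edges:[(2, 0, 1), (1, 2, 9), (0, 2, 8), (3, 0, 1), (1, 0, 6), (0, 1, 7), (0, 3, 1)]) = incident: (3,0), (0,3)
= 2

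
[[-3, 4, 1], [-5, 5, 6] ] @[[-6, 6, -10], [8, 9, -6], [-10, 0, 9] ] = [[40, 18, 15], [10, 15, 74]]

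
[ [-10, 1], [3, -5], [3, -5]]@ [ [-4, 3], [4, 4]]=C[0][0] = (-10)*(-4) + (1)*(4) = 44
C[0][1] = (-10)*(3) + (1)*(4) = -26
C[1][0] = (3)*(-4) + (-5)*(4) = -32
C[1][1] = (3)*(3) + (-5)*(4) = -11
C[2][0] = (3)*(-4) + (-5)*(4) = -32
C[2][1] = (3)*(3) + (-5)*(4) = -11
= [[44, -26], [-32, -11], [-32, -11]]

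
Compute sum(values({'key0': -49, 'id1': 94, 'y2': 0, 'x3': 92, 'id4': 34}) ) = (-49) + 94 + 0 + 92 + 34
= 171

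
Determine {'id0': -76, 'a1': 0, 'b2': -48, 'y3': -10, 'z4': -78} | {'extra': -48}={'id0': -76, 'a1': 0, 'b2': -48, 'y3': -10, 'z4': -78, 'extra': -48}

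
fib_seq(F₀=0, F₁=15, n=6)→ F_2 = F_1 + F_0 = 15
F_3 = F_2 + F_1 = 30
F_4 = F_3 + F_2 = 45
...
= [0, 15, 15, 30, 45, 75]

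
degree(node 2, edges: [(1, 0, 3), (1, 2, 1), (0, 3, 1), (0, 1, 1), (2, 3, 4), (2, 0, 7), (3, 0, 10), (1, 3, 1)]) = 3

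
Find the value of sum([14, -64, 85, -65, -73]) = -103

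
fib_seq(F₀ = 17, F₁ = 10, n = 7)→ F_2 = F_1 + F_0 = 27
F_3 = F_2 + F_1 = 37
F_4 = F_3 + F_2 = 64
...
= [17, 10, 27, 37, 64, 101, 165]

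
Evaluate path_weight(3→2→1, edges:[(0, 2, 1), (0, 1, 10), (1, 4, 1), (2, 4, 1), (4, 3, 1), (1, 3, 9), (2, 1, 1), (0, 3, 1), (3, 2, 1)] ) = w(3→2)=1 + w(2→1)=1
= 2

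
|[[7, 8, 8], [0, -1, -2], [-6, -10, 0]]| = (1)*(7)*det([[-1, -2], [-10, 0]]) + (-1)*(8)*det([[0, -2], [-6, 0]]) + (1)*(8)*det([[0, -1], [-6, -10]])
= -140 + 96 + -48
= -92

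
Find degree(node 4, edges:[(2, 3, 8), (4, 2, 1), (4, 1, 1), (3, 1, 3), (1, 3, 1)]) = 2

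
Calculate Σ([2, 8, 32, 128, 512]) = 2 + 8 + 32 + 128 + 512
= 682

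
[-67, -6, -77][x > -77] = [-67, -6]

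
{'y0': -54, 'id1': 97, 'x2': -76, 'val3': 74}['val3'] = 74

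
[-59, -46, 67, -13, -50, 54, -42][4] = -50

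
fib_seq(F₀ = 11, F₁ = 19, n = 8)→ [11, 19, 30, 49, 79, 128, 207, 335]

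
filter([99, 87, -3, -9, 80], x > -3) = [99, 87, 80]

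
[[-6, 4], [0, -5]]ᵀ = [[-6, 0], [4, -5]]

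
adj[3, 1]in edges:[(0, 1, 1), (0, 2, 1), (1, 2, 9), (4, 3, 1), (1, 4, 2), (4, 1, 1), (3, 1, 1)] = 1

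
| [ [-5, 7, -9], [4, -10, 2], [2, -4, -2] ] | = -92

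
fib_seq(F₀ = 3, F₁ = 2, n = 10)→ F_2 = F_1 + F_0 = 5
F_3 = F_2 + F_1 = 7
F_4 = F_3 + F_2 = 12
...
= [3, 2, 5, 7, 12, 19, 31, 50, 81, 131]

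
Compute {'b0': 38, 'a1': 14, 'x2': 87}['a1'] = 14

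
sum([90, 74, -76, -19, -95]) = 90 + 74 + (-76) + (-19) + (-95)
= -26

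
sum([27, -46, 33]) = 14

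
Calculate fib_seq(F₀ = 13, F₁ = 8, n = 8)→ F_2 = F_1 + F_0 = 21
F_3 = F_2 + F_1 = 29
F_4 = F_3 + F_2 = 50
...
= [13, 8, 21, 29, 50, 79, 129, 208]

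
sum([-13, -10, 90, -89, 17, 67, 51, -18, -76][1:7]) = 126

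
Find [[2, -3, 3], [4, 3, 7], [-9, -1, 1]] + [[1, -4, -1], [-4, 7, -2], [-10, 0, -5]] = [[3, -7, 2], [0, 10, 5], [-19, -1, -4]]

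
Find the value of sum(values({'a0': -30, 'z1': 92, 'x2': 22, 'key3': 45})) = 129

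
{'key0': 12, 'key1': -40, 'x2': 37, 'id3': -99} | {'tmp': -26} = {'key0': 12, 'key1': -40, 'x2': 37, 'id3': -99, 'tmp': -26}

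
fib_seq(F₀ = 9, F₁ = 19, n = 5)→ F_2 = F_1 + F_0 = 28
F_3 = F_2 + F_1 = 47
F_4 = F_3 + F_2 = 75
= [9, 19, 28, 47, 75]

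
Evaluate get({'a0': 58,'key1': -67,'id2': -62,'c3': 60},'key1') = -67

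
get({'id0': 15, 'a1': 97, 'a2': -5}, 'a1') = 97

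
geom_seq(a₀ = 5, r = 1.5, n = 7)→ [5.0, 7.5, 11.25, 16.875, 25.3125, 37.96875, 56.953125]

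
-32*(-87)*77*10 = 2143680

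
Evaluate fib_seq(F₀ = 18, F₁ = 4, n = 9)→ [18, 4, 22, 26, 48, 74, 122, 196, 318]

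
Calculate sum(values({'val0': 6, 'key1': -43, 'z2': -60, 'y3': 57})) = -40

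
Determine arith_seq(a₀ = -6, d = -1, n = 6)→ [-6, -7, -8, -9, -10, -11]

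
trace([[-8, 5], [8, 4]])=-4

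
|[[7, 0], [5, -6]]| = (7)*(-6) - (0)*(5)
= -42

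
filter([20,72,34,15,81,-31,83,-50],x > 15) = [20, 72, 34, 81, 83]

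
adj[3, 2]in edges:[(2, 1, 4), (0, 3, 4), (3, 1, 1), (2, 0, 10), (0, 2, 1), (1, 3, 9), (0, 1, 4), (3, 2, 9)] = 9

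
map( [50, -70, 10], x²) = (50)²=2500, (-70)²=4900, (10)²=100
= [2500, 4900, 100]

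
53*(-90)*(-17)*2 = 162180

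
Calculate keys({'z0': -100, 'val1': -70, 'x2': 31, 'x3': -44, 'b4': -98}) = ['z0', 'val1', 'x2', 'x3', 'b4']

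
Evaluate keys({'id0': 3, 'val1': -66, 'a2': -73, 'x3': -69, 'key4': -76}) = ['id0', 'val1', 'a2', 'x3', 'key4']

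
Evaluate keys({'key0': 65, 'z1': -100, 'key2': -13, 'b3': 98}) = ['key0', 'z1', 'key2', 'b3']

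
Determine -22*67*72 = -106128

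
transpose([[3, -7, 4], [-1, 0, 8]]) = [[3, -1], [-7, 0], [4, 8]]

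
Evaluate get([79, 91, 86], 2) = 86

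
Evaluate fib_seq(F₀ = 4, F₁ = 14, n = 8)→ F_2 = F_1 + F_0 = 18
F_3 = F_2 + F_1 = 32
F_4 = F_3 + F_2 = 50
...
= [4, 14, 18, 32, 50, 82, 132, 214]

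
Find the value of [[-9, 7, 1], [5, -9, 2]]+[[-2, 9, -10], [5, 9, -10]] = [[-11, 16, -9], [10, 0, -8]]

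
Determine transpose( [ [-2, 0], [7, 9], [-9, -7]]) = [[-2, 7, -9], [0, 9, -7]]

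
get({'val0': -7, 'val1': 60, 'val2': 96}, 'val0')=-7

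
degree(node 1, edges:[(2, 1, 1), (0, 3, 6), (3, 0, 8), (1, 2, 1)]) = incident: (2,1), (1,2)
= 2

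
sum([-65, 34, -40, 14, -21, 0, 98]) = (-65) + 34 + (-40) + 14 + (-21) + 0 + 98
= 20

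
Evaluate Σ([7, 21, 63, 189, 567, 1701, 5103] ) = 7651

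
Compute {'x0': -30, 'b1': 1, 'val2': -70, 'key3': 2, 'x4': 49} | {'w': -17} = {'x0': -30, 'b1': 1, 'val2': -70, 'key3': 2, 'x4': 49, 'w': -17}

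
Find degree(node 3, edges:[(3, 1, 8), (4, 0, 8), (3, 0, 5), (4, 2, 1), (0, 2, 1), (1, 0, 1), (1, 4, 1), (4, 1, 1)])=incident: (3,1), (3,0)
= 2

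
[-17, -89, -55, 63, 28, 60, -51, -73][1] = -89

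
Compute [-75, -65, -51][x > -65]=keep x where x > -65: -75✗, -65✗, -51✓
= [-51]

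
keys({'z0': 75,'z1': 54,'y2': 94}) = ['z0', 'z1', 'y2']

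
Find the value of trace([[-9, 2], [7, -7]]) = diagonal: (-9) + (-7)
= -16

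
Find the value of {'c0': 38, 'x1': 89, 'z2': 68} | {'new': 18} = {'c0': 38, 'x1': 89, 'z2': 68, 'new': 18}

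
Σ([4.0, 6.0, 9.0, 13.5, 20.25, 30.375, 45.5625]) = 128.6875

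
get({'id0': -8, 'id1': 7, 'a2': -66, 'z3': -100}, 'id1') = 7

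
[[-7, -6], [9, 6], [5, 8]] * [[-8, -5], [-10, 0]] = [[116, 35], [-132, -45], [-120, -25]]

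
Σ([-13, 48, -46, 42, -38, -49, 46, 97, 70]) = 157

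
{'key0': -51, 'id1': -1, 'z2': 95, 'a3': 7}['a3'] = 7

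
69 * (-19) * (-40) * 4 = 209760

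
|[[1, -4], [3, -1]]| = 11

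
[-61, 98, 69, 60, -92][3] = 60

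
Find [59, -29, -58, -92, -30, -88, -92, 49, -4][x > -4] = [59, 49]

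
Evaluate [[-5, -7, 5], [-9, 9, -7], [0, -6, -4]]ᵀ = [[-5, -9, 0], [-7, 9, -6], [5, -7, -4]]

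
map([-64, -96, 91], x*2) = -64*2=-128, -96*2=-192, 91*2=182
= [-128, -192, 182]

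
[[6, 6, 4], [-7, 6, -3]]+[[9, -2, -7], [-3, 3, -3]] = [[15, 4, -3], [-10, 9, -6]]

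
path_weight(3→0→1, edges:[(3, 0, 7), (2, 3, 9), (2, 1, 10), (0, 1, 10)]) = w(3→0)=7 + w(0→1)=10
= 17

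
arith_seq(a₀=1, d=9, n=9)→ [1, 10, 19, 28, 37, 46, 55, 64, 73]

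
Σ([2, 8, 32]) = 2 + 8 + 32
= 42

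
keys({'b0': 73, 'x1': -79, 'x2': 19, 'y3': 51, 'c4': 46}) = ['b0', 'x1', 'x2', 'y3', 'c4']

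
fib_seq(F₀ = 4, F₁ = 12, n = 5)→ [4, 12, 16, 28, 44]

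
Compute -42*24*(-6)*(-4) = -24192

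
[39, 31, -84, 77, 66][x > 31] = [39, 77, 66]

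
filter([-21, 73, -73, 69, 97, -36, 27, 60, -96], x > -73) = [-21, 73, 69, 97, -36, 27, 60]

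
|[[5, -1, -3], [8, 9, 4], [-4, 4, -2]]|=-374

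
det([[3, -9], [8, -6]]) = 54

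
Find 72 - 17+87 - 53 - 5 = 84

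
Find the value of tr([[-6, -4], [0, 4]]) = diagonal: (-6) + 4
= -2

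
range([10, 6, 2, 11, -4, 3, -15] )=26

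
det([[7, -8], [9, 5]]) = 107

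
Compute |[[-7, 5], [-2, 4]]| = -18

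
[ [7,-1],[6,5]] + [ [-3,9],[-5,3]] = [[4, 8], [1, 8]]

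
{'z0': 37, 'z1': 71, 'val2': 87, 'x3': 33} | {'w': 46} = {'z0': 37, 'z1': 71, 'val2': 87, 'x3': 33, 'w': 46}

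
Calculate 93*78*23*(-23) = -3837366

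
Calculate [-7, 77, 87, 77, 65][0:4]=[-7, 77, 87, 77]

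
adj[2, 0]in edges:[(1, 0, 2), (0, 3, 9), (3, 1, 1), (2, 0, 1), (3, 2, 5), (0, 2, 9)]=1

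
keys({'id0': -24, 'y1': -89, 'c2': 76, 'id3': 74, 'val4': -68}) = ['id0', 'y1', 'c2', 'id3', 'val4']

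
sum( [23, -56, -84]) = 23 + (-56) + (-84)
= -117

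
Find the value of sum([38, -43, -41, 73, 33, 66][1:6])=88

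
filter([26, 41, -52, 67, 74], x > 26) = keep x where x > 26: 26✗, 41✓, -52✗, 67✓, 74✓
= [41, 67, 74]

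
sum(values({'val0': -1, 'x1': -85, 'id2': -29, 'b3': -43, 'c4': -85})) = (-1) + (-85) + (-29) + (-43) + (-85)
= -243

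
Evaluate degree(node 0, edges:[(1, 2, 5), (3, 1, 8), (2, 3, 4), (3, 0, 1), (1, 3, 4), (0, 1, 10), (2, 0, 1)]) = 3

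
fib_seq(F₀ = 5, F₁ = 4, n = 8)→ [5, 4, 9, 13, 22, 35, 57, 92]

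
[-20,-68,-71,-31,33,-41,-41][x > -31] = [-20, 33]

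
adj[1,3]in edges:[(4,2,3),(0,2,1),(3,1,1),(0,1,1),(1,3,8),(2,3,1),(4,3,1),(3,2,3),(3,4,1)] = 8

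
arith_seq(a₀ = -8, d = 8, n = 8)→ [-8, 0, 8, 16, 24, 32, 40, 48]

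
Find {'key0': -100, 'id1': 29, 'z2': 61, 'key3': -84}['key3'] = -84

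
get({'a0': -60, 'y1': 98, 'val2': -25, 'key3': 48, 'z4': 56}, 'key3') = 48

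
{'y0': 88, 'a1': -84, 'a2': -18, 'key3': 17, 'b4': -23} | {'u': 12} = {'y0': 88, 'a1': -84, 'a2': -18, 'key3': 17, 'b4': -23, 'u': 12}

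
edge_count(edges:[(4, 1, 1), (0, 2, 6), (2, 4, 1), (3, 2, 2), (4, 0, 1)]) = 5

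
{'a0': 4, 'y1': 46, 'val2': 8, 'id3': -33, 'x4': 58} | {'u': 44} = {'a0': 4, 'y1': 46, 'val2': 8, 'id3': -33, 'x4': 58, 'u': 44}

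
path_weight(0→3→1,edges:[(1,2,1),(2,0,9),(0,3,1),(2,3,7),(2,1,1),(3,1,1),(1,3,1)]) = 2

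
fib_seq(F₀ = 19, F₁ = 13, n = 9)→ F_2 = F_1 + F_0 = 32
F_3 = F_2 + F_1 = 45
F_4 = F_3 + F_2 = 77
...
= [19, 13, 32, 45, 77, 122, 199, 321, 520]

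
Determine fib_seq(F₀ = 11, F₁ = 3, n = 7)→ [11, 3, 14, 17, 31, 48, 79]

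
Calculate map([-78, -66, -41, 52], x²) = [6084, 4356, 1681, 2704]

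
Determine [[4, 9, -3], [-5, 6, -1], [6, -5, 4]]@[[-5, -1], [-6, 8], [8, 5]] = [[-98, 53], [-19, 48], [32, -26]]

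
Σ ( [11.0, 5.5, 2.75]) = 19.25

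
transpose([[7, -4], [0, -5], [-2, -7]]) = [[7, 0, -2], [-4, -5, -7]]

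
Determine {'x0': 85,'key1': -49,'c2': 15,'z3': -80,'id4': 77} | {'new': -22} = {'x0': 85, 'key1': -49, 'c2': 15, 'z3': -80, 'id4': 77, 'new': -22}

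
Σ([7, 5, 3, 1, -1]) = 15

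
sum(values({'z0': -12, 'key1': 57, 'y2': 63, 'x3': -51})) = 57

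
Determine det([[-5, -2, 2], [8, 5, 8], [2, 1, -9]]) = (1)*(-5)*det([[5, 8], [1, -9]]) + (-1)*(-2)*det([[8, 8], [2, -9]]) + (1)*(2)*det([[8, 5], [2, 1]])
= 265 + -176 + -4
= 85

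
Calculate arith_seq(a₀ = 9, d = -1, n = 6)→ a_0 = 9 + 0*-1 = 9
a_1 = 9 + 1*-1 = 8
a_2 = 9 + 2*-1 = 7
...
= [9, 8, 7, 6, 5, 4]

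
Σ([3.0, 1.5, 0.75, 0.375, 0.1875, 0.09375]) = 3.0 + 1.5 + 0.75 + 0.375 + 0.1875 + 0.09375
= 5.90625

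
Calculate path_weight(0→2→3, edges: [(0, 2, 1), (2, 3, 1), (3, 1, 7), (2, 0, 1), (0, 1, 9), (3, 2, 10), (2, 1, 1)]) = w(0→2)=1 + w(2→3)=1
= 2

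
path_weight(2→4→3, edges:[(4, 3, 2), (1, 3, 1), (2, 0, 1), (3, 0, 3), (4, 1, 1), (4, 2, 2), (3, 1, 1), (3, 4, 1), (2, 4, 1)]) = 3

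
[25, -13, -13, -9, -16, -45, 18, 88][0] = 25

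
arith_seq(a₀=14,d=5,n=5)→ [14, 19, 24, 29, 34]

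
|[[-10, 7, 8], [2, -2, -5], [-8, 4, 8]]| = (1)*(-10)*det([[-2, -5], [4, 8]]) + (-1)*(7)*det([[2, -5], [-8, 8]]) + (1)*(8)*det([[2, -2], [-8, 4]])
= -40 + 168 + -64
= 64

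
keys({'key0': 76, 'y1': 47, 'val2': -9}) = ['key0', 'y1', 'val2']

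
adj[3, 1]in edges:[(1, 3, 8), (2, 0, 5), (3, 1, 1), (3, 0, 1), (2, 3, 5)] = 1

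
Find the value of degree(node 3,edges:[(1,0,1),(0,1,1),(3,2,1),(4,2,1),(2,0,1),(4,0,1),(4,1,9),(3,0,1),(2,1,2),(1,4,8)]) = 2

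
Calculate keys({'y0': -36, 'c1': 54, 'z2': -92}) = ['y0', 'c1', 'z2']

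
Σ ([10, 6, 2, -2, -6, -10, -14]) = -14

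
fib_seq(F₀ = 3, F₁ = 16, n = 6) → [3, 16, 19, 35, 54, 89]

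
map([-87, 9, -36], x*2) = [-174, 18, -72]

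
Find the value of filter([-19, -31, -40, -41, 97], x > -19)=[97]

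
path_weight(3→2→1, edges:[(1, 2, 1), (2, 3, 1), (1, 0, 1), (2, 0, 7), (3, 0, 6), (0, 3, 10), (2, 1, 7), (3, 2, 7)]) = w(3→2)=7 + w(2→1)=7
= 14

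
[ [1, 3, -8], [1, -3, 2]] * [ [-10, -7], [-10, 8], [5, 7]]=C[0][0] = (1)*(-10) + (3)*(-10) + (-8)*(5) = -80
C[0][1] = (1)*(-7) + (3)*(8) + (-8)*(7) = -39
C[1][0] = (1)*(-10) + (-3)*(-10) + (2)*(5) = 30
C[1][1] = (1)*(-7) + (-3)*(8) + (2)*(7) = -17
= [[-80, -39], [30, -17]]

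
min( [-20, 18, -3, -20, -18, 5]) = -20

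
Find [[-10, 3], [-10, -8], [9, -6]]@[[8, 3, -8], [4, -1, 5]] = C[0][0] = (-10)*(8) + (3)*(4) = -68
C[0][1] = (-10)*(3) + (3)*(-1) = -33
C[0][2] = (-10)*(-8) + (3)*(5) = 95
C[1][0] = (-10)*(8) + (-8)*(4) = -112
C[1][1] = (-10)*(3) + (-8)*(-1) = -22
C[1][2] = (-10)*(-8) + (-8)*(5) = 40
... (3 more cells)
= [[-68, -33, 95], [-112, -22, 40], [48, 33, -102]]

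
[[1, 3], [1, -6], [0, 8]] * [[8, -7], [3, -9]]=C[0][0] = (1)*(8) + (3)*(3) = 17
C[0][1] = (1)*(-7) + (3)*(-9) = -34
C[1][0] = (1)*(8) + (-6)*(3) = -10
C[1][1] = (1)*(-7) + (-6)*(-9) = 47
C[2][0] = (0)*(8) + (8)*(3) = 24
C[2][1] = (0)*(-7) + (8)*(-9) = -72
= [[17, -34], [-10, 47], [24, -72]]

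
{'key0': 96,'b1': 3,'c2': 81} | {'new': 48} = {'key0': 96, 'b1': 3, 'c2': 81, 'new': 48}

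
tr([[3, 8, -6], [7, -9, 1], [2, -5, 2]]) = -4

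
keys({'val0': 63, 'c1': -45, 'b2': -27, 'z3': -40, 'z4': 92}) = ['val0', 'c1', 'b2', 'z3', 'z4']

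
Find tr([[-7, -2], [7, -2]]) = -9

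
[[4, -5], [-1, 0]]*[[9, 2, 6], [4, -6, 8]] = [[16, 38, -16], [-9, -2, -6]]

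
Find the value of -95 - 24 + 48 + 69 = -2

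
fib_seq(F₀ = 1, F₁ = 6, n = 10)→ F_2 = F_1 + F_0 = 7
F_3 = F_2 + F_1 = 13
F_4 = F_3 + F_2 = 20
...
= [1, 6, 7, 13, 20, 33, 53, 86, 139, 225]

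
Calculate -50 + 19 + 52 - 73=-52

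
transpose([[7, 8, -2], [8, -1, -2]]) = [[7, 8], [8, -1], [-2, -2]]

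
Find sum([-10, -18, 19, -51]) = -60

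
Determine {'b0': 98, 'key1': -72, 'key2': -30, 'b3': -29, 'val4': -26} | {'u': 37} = {'b0': 98, 'key1': -72, 'key2': -30, 'b3': -29, 'val4': -26, 'u': 37}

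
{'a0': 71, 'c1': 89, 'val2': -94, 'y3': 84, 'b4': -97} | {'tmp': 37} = {'a0': 71, 'c1': 89, 'val2': -94, 'y3': 84, 'b4': -97, 'tmp': 37}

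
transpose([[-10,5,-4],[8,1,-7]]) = [[-10, 8], [5, 1], [-4, -7]]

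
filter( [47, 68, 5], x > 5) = [47, 68]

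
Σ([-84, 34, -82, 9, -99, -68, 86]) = -204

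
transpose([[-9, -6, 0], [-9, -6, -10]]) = [[-9, -9], [-6, -6], [0, -10]]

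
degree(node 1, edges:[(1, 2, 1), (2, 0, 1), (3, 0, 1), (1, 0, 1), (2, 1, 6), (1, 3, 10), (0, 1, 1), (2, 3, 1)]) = incident: (1,2), (1,0), (2,1), (1,3), (0,1)
= 5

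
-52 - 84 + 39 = -97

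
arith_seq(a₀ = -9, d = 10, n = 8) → a_0 = -9 + 0*10 = -9
a_1 = -9 + 1*10 = 1
a_2 = -9 + 2*10 = 11
...
= [-9, 1, 11, 21, 31, 41, 51, 61]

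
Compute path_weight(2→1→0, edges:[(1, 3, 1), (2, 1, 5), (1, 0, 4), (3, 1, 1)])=9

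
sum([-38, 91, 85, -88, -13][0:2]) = 53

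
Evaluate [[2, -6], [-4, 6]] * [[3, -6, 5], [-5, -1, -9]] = [[36, -6, 64], [-42, 18, -74]]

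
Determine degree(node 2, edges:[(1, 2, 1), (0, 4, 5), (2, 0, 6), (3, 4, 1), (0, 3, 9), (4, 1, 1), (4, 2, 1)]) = 3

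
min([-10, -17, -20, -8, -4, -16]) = -20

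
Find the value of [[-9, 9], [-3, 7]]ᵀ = [[-9, -3], [9, 7]]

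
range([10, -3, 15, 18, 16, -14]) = 32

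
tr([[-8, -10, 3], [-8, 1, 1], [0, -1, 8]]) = diagonal: (-8) + 1 + 8
= 1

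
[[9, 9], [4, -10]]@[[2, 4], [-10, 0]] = C[0][0] = (9)*(2) + (9)*(-10) = -72
C[0][1] = (9)*(4) + (9)*(0) = 36
C[1][0] = (4)*(2) + (-10)*(-10) = 108
C[1][1] = (4)*(4) + (-10)*(0) = 16
= [[-72, 36], [108, 16]]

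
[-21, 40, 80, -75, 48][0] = -21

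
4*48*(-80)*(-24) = 368640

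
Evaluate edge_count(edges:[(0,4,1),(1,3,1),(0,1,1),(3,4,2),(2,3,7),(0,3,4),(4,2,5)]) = 7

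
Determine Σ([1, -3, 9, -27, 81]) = 1 + -3 + 9 + -27 + 81
= 61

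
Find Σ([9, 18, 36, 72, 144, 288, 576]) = 9 + 18 + 36 + 72 + 144 + 288 + 576
= 1143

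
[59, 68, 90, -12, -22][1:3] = [68, 90]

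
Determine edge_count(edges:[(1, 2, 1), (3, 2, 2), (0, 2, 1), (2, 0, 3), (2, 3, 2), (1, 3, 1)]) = 6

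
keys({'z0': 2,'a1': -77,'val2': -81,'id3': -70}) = ['z0', 'a1', 'val2', 'id3']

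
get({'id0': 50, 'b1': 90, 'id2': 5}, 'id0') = 50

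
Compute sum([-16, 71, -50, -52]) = (-16) + 71 + (-50) + (-52)
= -47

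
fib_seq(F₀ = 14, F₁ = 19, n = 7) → F_2 = F_1 + F_0 = 33
F_3 = F_2 + F_1 = 52
F_4 = F_3 + F_2 = 85
...
= [14, 19, 33, 52, 85, 137, 222]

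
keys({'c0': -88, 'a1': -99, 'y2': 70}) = ['c0', 'a1', 'y2']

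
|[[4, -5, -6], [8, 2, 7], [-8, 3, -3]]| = (1)*(4)*det([[2, 7], [3, -3]]) + (-1)*(-5)*det([[8, 7], [-8, -3]]) + (1)*(-6)*det([[8, 2], [-8, 3]])
= -108 + 160 + -240
= -188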